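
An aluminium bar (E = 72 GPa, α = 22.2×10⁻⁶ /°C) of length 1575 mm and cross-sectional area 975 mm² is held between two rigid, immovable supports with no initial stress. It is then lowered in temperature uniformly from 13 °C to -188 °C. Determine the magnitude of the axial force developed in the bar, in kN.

Full restraint means ε = 0, so the stress is σ = EαΔT = 72×10³ × 22.2×10⁻⁶ × 201 = 321.3 MPa.
P = AEαΔT = 975 × 72×10³ × 22.2×10⁻⁶ × 201 = 313.2 kN (tensile).

P ≈ 313 kN (tensile)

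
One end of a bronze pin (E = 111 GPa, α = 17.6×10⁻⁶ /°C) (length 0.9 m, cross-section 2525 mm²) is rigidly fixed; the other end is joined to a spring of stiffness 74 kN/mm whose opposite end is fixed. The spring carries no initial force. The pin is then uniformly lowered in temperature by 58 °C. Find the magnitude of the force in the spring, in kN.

P ≈ 54.9 kN

The unrestrained thermal change is αΔT L = 17.6×10⁻⁶ × 58 × 900 = 0.9187 mm.
With a force P in the spring, the elastic change of the pin is PL/(AE) and that of the spring is P/k; compatibility requires their sum to equal δ_free.
P [ L/(AE) + 1/k ] = δ_free → P [ 900/(2525×111×10³) + 1/(74×10³) ] = 0.9187.
P = 0.9187 / 1.672×10⁻⁵ = 54930 N.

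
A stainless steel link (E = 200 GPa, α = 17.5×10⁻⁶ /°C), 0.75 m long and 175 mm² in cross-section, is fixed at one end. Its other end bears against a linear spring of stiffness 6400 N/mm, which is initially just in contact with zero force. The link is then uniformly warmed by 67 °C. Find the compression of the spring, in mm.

δ ≈ 0.773 mm

The unrestrained thermal change is αΔT L = 17.5×10⁻⁶ × 67 × 750 = 0.8794 mm.
Let P be the compressive force at the spring. The link shortens elastically by PL/(AE) and the spring compresses by P/k; together these equal δ_free.
So P = δ_free / [L/(AE) + 1/k] = 0.8794 / [ 750/(175×200×10³) + 1/(6400) ].
P = 0.8794 / 0.0001777 = 4949 N.
Spring compression = P/k = 4949/(6400) = 0.7733 mm.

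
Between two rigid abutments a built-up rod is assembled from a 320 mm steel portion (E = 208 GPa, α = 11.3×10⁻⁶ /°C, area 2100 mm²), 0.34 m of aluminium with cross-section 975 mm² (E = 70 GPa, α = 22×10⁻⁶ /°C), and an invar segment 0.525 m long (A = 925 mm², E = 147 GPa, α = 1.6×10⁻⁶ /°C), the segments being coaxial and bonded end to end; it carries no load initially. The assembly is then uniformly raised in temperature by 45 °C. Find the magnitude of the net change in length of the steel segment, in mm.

|ΔL| ≈ 0.122 mm

Free thermal expansion of the whole bar: Σ αᵢΔT Lᵢ = 11.3×10⁻⁶×45×320 + 22×10⁻⁶×45×340 + 1.6×10⁻⁶×45×525 = 0.5371 mm.
The rigid supports impose zero overall length change; the single axial force P common to all segments must satisfy P Σ Lᵢ/(AᵢEᵢ) = δ_free.
Σ Lᵢ/(AᵢEᵢ) = 320/(2100×208×10³) + 340/(975×70×10³) + 525/(925×147×10³) = 9.575×10⁻⁶ mm/N.
Hence P = δ_free / Σ(L/AE) = 0.5371/9.575×10⁻⁶ = 56.09 kN (compressive).
For the steel segment, free thermal change = 11.3×10⁻⁶×45×320 = 0.1627 mm and elastic change from P = 56090×320/(2100×208×10³) = 0.04109 mm; these oppose, so the net change is 0.122 mm (segment lengthens).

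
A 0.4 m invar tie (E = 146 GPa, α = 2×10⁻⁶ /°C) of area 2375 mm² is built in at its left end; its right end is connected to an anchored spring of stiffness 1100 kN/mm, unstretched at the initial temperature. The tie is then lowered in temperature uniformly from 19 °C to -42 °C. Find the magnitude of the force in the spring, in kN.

P ≈ 23.7 kN

Free thermal contraction: δ_free = αΔT L = 2×10⁻⁶ × 61 × 400 = 0.0488 mm.
With a force P in the spring, the elastic change of the tie is PL/(AE) and that of the spring is P/k; compatibility requires their sum to equal δ_free.
So P = δ_free / [L/(AE) + 1/k] = 0.0488 / [ 400/(2375×146×10³) + 1/(1100×10³) ].
P = 0.0488 / 2.063×10⁻⁶ = 23660 N.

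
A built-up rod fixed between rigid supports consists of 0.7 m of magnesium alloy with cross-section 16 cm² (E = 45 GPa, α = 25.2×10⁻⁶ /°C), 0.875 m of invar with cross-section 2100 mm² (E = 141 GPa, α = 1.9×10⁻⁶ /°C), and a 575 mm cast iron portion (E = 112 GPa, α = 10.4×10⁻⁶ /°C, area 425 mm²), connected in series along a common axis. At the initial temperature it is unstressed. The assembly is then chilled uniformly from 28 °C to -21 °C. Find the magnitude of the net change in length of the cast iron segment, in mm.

With the walls removed the bar would change length by δ_free = Σ αᵢΔT Lᵢ = 25.2×10⁻⁶×49×700 + 1.9×10⁻⁶×49×875 + 10.4×10⁻⁶×49×575 = 1.239 mm.
The walls prevent any net length change, so an axial force P (same in every segment) develops. Compatibility: P · Σ Lᵢ/(AᵢEᵢ) = δ_free.
The series flexibility is Σ Lᵢ/(AᵢEᵢ) = 700/(1600×45×10³) + 875/(2100×141×10³) + 575/(425×112×10³) = 2.476×10⁻⁵ mm/N.
So P = 1.239 / 2.476×10⁻⁵ = 50.04 kN, tensile.
For the cast iron segment, free thermal change = 10.4×10⁻⁶×49×575 = 0.293 mm and elastic change from P = 50040×575/(425×112×10³) = 0.6045 mm; these oppose, so the net change is 0.311 mm (segment lengthens).

|ΔL| ≈ 0.311 mm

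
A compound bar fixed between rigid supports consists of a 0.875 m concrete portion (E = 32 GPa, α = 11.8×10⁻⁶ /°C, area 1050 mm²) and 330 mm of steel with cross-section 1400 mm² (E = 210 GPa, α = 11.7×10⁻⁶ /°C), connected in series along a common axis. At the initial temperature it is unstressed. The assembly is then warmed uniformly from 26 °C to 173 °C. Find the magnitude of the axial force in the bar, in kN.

P ≈ 76.8 kN (compressive)

Free thermal expansion of the whole bar: Σ αᵢΔT Lᵢ = 11.8×10⁻⁶×147×875 + 11.7×10⁻⁶×147×330 = 2.085 mm.
The walls prevent any net length change, so an axial force P (same in every segment) develops. Compatibility: P · Σ Lᵢ/(AᵢEᵢ) = δ_free.
Σ Lᵢ/(AᵢEᵢ) = 875/(1050×32×10³) + 330/(1400×210×10³) = 2.716×10⁻⁵ mm/N.
P = 2.085 / 2.716×10⁻⁵ = 76770 N = 76.77 kN, compressive.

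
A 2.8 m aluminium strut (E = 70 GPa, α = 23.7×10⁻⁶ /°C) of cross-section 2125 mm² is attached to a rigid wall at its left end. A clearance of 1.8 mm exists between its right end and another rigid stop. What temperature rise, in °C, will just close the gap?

The gap closes when αΔT L = 1.8 mm, since the strut is still unstressed at that instant.
So ΔT = g/(αL) = 1.8/(23.7×10⁻⁶ × 2800) = 27.12 °C.

ΔT ≈ 27.1 °C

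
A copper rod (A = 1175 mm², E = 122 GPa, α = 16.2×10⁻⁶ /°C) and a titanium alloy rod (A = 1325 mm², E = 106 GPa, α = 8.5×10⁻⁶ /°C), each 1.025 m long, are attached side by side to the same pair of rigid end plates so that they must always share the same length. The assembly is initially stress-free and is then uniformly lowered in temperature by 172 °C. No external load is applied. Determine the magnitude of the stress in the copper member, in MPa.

σ ≈ 80 MPa (tensile)

The copper has the larger α, so on cooling it would change length more than the titanium alloy if both were free. The rigid plates force a common final length, so the copper is put into tension and the titanium alloy into compression, with equal and opposite forces P (no external load).
Compatibility of the two members (thermal + elastic change equal): (α₁ − α₂)ΔT = P·[1/(A₁E₁) + 1/(A₂E₂)].
|α₁ − α₂|·ΔT = 7.7×10⁻⁶ × 172 = 0.001324.
1/(A₁E₁) + 1/(A₂E₂) = 1/(1175×122×10³) + 1/(1325×106×10³) = 1.41×10⁻⁸ N⁻¹.
P = 0.001324 / 1.41×10⁻⁸ = 93960 N = 93.96 kN.
σ_{copper} = P/A₁ = 93960/1175 = 79.96 MPa, tensile.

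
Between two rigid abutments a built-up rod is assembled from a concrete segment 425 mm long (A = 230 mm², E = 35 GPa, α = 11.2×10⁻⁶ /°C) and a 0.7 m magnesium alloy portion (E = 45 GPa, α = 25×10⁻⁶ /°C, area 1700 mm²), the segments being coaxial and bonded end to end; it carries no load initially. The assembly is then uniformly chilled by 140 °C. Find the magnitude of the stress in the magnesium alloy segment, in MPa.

σ ≈ 29.6 MPa (tensile)

Free thermal contraction of the whole bar: Σ αᵢΔT Lᵢ = 11.2×10⁻⁶×140×425 + 25×10⁻⁶×140×700 = 3.116 mm.
The walls prevent any net length change, so an axial force P (same in every segment) develops. Compatibility: P · Σ Lᵢ/(AᵢEᵢ) = δ_free.
The series flexibility is Σ Lᵢ/(AᵢEᵢ) = 425/(230×35×10³) + 700/(1700×45×10³) = 6.195×10⁻⁵ mm/N.
Hence P = δ_free / Σ(L/AE) = 3.116/6.195×10⁻⁵ = 50.31 kN (tensile).
σ_{magnesium alloy} = P / A = 50310 / 1700 = 29.59 MPa.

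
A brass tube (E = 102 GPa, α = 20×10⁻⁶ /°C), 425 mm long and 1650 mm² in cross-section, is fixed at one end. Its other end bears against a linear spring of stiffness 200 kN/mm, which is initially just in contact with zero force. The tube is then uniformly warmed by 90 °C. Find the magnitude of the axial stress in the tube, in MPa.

σ ≈ 61.6 MPa (compressive)

Free thermal expansion: δ_free = αΔT L = 20×10⁻⁶ × 90 × 425 = 0.765 mm.
With a force P in the spring, the elastic change of the tube is PL/(AE) and that of the spring is P/k; compatibility requires their sum to equal δ_free.
So P = δ_free / [L/(AE) + 1/k] = 0.765 / [ 425/(1650×102×10³) + 1/(200×10³) ].
P = 0.765 / 7.525×10⁻⁶ = 101700 N.
σ = P/A = 101700/1650 = 61.61 MPa.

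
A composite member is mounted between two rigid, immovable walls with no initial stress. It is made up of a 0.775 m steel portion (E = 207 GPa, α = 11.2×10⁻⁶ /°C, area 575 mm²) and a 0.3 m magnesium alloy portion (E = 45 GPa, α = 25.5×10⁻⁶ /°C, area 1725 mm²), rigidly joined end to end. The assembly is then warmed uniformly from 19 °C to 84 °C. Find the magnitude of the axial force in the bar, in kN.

Free thermal expansion of the whole bar: Σ αᵢΔT Lᵢ = 11.2×10⁻⁶×65×775 + 25.5×10⁻⁶×65×300 = 1.061 mm.
Since the ends are fixed, an axial force P builds up, equal in every segment, with P · Σ Lᵢ/(AᵢEᵢ) = δ_free.
Σ Lᵢ/(AᵢEᵢ) = 775/(575×207×10³) + 300/(1725×45×10³) = 1.038×10⁻⁵ mm/N.
So P = 1.061 / 1.038×10⁻⁵ = 102.3 kN, compressive.

P ≈ 102 kN (compressive)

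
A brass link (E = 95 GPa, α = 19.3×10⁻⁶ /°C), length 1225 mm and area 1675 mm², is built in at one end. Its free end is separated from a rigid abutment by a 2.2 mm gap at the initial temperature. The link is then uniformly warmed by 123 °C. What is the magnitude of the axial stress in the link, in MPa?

Free thermal elongation = αΔT L = 19.3×10⁻⁶ × 123 × 1225 = 2.908 mm.
After closing the 2.2 mm clearance, 2.908 − 2.2 = 0.708 mm of expansion remains to be suppressed by the wall.
So σ = E(δ_free − g)/L = 95×10³ × 0.708/1225 = 54.91 MPa.

σ ≈ 54.9 MPa (compressive)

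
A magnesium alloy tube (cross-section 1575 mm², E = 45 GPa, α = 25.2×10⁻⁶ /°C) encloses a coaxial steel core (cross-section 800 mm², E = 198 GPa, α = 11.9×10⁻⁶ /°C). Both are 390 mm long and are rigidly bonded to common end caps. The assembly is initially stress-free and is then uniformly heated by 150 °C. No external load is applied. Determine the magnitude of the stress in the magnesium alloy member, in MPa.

σ ≈ 62 MPa (compressive)

Both members must finish at the same length. With the larger α, the magnesium alloy tends to over-expand; the plates restrain it, putting the magnesium alloy in compression and the steel in tension. With no external load the two internal forces are equal and opposite, magnitude P.
Equating the net (thermal + elastic) strains gives |α₁ − α₂|·ΔT = P·[1/(A₁E₁) + 1/(A₂E₂)].
|α₁ − α₂|·ΔT = 13.3×10⁻⁶ × 150 = 0.001995.
1/(A₁E₁) + 1/(A₂E₂) = 1/(1575×45×10³) + 1/(800×198×10³) = 2.042×10⁻⁸ N⁻¹.
P = 0.001995 / 2.042×10⁻⁸ = 97690 N = 97.69 kN.
σ_{magnesium alloy} = P/A₁ = 97690/1575 = 62.02 MPa, compressive.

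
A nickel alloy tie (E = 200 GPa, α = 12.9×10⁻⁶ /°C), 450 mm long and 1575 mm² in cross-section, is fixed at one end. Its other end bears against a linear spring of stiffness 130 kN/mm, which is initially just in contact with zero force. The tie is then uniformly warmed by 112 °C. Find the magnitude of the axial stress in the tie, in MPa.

σ ≈ 45.3 MPa (compressive)

Free thermal expansion: δ_free = αΔT L = 12.9×10⁻⁶ × 112 × 450 = 0.6502 mm.
Let P be the compressive force at the spring. The tie shortens elastically by PL/(AE) and the spring compresses by P/k; together these equal δ_free.
P [ L/(AE) + 1/k ] = δ_free → P [ 450/(1575×200×10³) + 1/(130×10³) ] = 0.6502.
P = 0.6502 / 9.121×10⁻⁶ = 71280 N.
σ = P/A = 71280/1575 = 45.26 MPa.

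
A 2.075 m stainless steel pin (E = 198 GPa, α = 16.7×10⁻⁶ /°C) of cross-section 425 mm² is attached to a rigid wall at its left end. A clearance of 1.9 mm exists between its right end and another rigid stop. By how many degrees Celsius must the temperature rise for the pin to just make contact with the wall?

ΔT ≈ 54.8 °C

The gap closes when αΔT L = 1.9 mm, since the pin is still unstressed at that instant.
So ΔT = g/(αL) = 1.9/(16.7×10⁻⁶ × 2075) = 54.83 °C.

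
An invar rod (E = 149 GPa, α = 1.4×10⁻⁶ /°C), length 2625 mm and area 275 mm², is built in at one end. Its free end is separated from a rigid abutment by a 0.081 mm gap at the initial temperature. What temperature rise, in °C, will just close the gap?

ΔT ≈ 22 °C

The gap closes when αΔT L = 0.081 mm, since the rod is still unstressed at that instant.
So ΔT = g/(αL) = 0.081/(1.4×10⁻⁶ × 2625) = 22.04 °C.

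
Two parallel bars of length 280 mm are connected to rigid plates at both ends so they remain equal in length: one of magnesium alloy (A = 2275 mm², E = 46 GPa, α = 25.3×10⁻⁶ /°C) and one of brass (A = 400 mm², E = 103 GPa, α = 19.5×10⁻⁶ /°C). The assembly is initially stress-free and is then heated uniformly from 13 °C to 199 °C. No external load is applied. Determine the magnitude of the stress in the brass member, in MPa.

σ ≈ 79.7 MPa (tensile)

Equilibrium of a rigid end plate with no external load gives equal and opposite internal forces ±P in the two members. Since α_{magnesium alloy} > α_{brass}, heating drives the magnesium alloy into compression and the brass into tension.
Compatibility of the two members (thermal + elastic change equal): (α₁ − α₂)ΔT = P·[1/(A₁E₁) + 1/(A₂E₂)].
|α₁ − α₂|·ΔT = 5.8×10⁻⁶ × 186 = 0.001079.
1/(A₁E₁) + 1/(A₂E₂) = 1/(2275×46×10³) + 1/(400×103×10³) = 3.383×10⁻⁸ N⁻¹.
P = 0.001079 / 3.383×10⁻⁸ = 31890 N = 31.89 kN.
σ_{brass} = P/A₂ = 31890/400 = 79.73 MPa, tensile.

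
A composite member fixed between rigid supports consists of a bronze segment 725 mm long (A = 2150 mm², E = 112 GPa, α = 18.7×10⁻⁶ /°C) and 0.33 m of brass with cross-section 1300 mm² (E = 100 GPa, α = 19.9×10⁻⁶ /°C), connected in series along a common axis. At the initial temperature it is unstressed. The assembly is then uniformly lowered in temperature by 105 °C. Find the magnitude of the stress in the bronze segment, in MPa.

Free thermal contraction of the whole bar: Σ αᵢΔT Lᵢ = 18.7×10⁻⁶×105×725 + 19.9×10⁻⁶×105×330 = 2.113 mm.
The walls prevent any net length change, so an axial force P (same in every segment) develops. Compatibility: P · Σ Lᵢ/(AᵢEᵢ) = δ_free.
The series flexibility is Σ Lᵢ/(AᵢEᵢ) = 725/(2150×112×10³) + 330/(1300×100×10³) = 5.549×10⁻⁶ mm/N.
So P = 2.113 / 5.549×10⁻⁶ = 380.8 kN, tensile.
σ_{bronze} = P / A = 380800 / 2150 = 177.1 MPa.

σ ≈ 177 MPa (tensile)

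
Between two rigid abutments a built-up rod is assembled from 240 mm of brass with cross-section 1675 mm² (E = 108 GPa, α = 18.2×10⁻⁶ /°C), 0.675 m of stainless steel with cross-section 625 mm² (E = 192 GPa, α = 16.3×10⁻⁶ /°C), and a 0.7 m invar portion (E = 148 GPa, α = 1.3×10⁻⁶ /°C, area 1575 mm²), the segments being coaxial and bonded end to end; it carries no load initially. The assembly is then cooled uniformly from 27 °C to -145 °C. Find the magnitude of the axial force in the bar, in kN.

With the walls removed the bar would change length by δ_free = Σ αᵢΔT Lᵢ = 18.2×10⁻⁶×172×240 + 16.3×10⁻⁶×172×675 + 1.3×10⁻⁶×172×700 = 2.8 mm.
The rigid supports impose zero overall length change; the single axial force P common to all segments must satisfy P Σ Lᵢ/(AᵢEᵢ) = δ_free.
Σ Lᵢ/(AᵢEᵢ) = 240/(1675×108×10³) + 675/(625×192×10³) + 700/(1575×148×10³) = 9.955×10⁻⁶ mm/N.
P = 2.8 / 9.955×10⁻⁶ = 281300 N = 281.3 kN, tensile.

P ≈ 281 kN (tensile)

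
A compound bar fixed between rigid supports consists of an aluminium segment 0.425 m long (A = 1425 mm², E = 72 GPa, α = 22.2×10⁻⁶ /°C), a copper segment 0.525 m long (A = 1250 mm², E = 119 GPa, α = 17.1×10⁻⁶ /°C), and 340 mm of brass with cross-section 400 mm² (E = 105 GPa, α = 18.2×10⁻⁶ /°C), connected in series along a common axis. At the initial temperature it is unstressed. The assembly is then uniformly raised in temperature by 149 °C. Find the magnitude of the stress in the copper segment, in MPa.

σ ≈ 186 MPa (compressive)

With the walls removed the bar would change length by δ_free = Σ αᵢΔT Lᵢ = 22.2×10⁻⁶×149×425 + 17.1×10⁻⁶×149×525 + 18.2×10⁻⁶×149×340 = 3.665 mm.
The rigid supports impose zero overall length change; the single axial force P common to all segments must satisfy P Σ Lᵢ/(AᵢEᵢ) = δ_free.
Σ Lᵢ/(AᵢEᵢ) = 425/(1425×72×10³) + 525/(1250×119×10³) + 340/(400×105×10³) = 1.577×10⁻⁵ mm/N.
Hence P = δ_free / Σ(L/AE) = 3.665/1.577×10⁻⁵ = 232.5 kN (compressive).
σ_{copper} = P / A = 232500 / 1250 = 186 MPa.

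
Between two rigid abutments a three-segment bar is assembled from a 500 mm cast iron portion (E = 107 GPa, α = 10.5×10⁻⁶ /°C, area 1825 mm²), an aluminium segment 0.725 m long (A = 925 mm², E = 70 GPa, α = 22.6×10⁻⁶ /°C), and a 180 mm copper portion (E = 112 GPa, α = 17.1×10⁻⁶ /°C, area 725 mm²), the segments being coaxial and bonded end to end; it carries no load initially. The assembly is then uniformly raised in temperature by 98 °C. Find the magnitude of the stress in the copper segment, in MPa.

σ ≈ 209 MPa (compressive)

Free thermal expansion of the whole bar: Σ αᵢΔT Lᵢ = 10.5×10⁻⁶×98×500 + 22.6×10⁻⁶×98×725 + 17.1×10⁻⁶×98×180 = 2.422 mm.
The rigid supports impose zero overall length change; the single axial force P common to all segments must satisfy P Σ Lᵢ/(AᵢEᵢ) = δ_free.
The series flexibility is Σ Lᵢ/(AᵢEᵢ) = 500/(1825×107×10³) + 725/(925×70×10³) + 180/(725×112×10³) = 1.597×10⁻⁵ mm/N.
So P = 2.422 / 1.597×10⁻⁵ = 151.6 kN, compressive.
σ_{copper} = P / A = 151600 / 725 = 209.1 MPa.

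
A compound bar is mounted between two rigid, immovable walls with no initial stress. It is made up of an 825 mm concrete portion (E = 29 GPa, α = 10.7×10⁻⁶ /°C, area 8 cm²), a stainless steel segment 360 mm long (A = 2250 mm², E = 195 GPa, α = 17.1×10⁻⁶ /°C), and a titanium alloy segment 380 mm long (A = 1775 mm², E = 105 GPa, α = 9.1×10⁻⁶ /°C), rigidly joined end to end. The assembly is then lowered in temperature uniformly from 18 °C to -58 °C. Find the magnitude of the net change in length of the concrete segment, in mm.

Free thermal contraction of the whole bar: Σ αᵢΔT Lᵢ = 10.7×10⁻⁶×76×825 + 17.1×10⁻⁶×76×360 + 9.1×10⁻⁶×76×380 = 1.402 mm.
Since the ends are fixed, an axial force P builds up, equal in every segment, with P · Σ Lᵢ/(AᵢEᵢ) = δ_free.
Σ Lᵢ/(AᵢEᵢ) = 825/(800×29×10³) + 360/(2250×195×10³) + 380/(1775×105×10³) = 3.842×10⁻⁵ mm/N.
So P = 1.402 / 3.842×10⁻⁵ = 36.48 kN, tensile.
For the concrete segment, free thermal change = 10.7×10⁻⁶×76×825 = 0.6709 mm and elastic change from P = 36480×825/(800×29×10³) = 1.297 mm; these oppose, so the net change is 0.626 mm (segment lengthens).

|ΔL| ≈ 0.626 mm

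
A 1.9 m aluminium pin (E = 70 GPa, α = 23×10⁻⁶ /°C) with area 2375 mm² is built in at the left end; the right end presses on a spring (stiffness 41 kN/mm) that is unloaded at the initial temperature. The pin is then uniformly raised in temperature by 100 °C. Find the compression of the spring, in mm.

If the spring were absent the pin would lengthen by αΔT L = 23×10⁻⁶ × 100 × 1900 = 4.37 mm.
Let P be the compressive force at the spring. The pin shortens elastically by PL/(AE) and the spring compresses by P/k; together these equal δ_free.
So P = δ_free / [L/(AE) + 1/k] = 4.37 / [ 1900/(2375×70×10³) + 1/(41×10³) ].
P = 4.37 / 3.582×10⁻⁵ = 122000 N.
Spring compression = P/k = 122000/(41×10³) = 2.976 mm.

δ ≈ 2.98 mm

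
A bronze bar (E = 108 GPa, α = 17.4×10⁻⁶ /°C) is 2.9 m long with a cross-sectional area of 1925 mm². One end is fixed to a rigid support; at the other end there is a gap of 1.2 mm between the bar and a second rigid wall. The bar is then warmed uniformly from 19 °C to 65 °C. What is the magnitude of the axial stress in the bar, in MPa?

Unrestrained expansion: δ_free = αΔT L = 17.4×10⁻⁶ × 46 × 2900 = 2.321 mm.
After closing the 1.2 mm clearance, 2.321 − 1.2 = 1.121 mm of expansion remains to be suppressed by the wall.
So σ = E(δ_free − g)/L = 108×10³ × 1.121/2900 = 41.75 MPa.

σ ≈ 41.8 MPa (compressive)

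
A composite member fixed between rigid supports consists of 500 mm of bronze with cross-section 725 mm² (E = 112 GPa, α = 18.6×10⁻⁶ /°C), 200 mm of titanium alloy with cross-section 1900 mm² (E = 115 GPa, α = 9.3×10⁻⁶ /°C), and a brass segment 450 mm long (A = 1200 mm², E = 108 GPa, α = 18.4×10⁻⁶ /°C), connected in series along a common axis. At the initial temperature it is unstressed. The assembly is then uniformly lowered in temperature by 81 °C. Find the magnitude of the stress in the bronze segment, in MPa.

Free thermal contraction of the whole bar: Σ αᵢΔT Lᵢ = 18.6×10⁻⁶×81×500 + 9.3×10⁻⁶×81×200 + 18.4×10⁻⁶×81×450 = 1.575 mm.
Since the ends are fixed, an axial force P builds up, equal in every segment, with P · Σ Lᵢ/(AᵢEᵢ) = δ_free.
The series flexibility is Σ Lᵢ/(AᵢEᵢ) = 500/(725×112×10³) + 200/(1900×115×10³) + 450/(1200×108×10³) = 1.055×10⁻⁵ mm/N.
P = 1.575 / 1.055×10⁻⁵ = 149300 N = 149.3 kN, tensile.
σ_{bronze} = P / A = 149300 / 725 = 206 MPa.

σ ≈ 206 MPa (tensile)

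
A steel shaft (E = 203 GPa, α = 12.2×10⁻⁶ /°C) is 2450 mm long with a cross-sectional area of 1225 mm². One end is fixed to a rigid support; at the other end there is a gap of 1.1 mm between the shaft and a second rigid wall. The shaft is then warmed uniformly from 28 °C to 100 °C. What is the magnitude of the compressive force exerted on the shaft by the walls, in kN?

Unrestrained expansion: δ_free = αΔT L = 12.2×10⁻⁶ × 72 × 2450 = 2.152 mm.
The gap closes (δ_free > 1.1 mm) and the wall then resists a further 2.152 − 1.1 = 1.052 mm of expansion.
That suppressed elongation corresponds to σ = E·Δ/L = 203×10³ × 1.052/2450 = 87.17 MPa.
P = σA = 87.17 × 1225 = 106.8 kN.

P ≈ 107 kN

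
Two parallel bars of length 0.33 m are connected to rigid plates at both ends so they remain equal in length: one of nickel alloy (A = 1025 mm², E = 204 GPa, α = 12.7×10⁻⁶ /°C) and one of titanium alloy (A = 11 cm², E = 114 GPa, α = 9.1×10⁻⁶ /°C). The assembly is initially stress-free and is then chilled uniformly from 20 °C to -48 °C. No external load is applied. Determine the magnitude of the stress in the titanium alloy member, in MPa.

σ ≈ 17.4 MPa (compressive)

Equilibrium of a rigid end plate with no external load gives equal and opposite internal forces ±P in the two members. Since α_{nickel alloy} > α_{titanium alloy}, cooling drives the nickel alloy into tension and the titanium alloy into compression.
Equating the net (thermal + elastic) strains gives |α₁ − α₂|·ΔT = P·[1/(A₁E₁) + 1/(A₂E₂)].
|α₁ − α₂|·ΔT = 3.6×10⁻⁶ × 68 = 0.0002448.
1/(A₁E₁) + 1/(A₂E₂) = 1/(1025×204×10³) + 1/(1100×114×10³) = 1.276×10⁻⁸ N⁻¹.
P = 0.0002448 / 1.276×10⁻⁸ = 19190 N = 19.19 kN.
σ_{titanium alloy} = P/A₂ = 19190/1100 = 17.45 MPa, compressive.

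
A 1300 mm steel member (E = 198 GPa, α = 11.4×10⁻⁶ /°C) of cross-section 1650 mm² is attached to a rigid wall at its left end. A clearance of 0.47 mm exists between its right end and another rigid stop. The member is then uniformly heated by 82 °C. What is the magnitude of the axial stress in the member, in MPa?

Free thermal elongation = αΔT L = 11.4×10⁻⁶ × 82 × 1300 = 1.215 mm.
After closing the 0.47 mm clearance, 1.215 − 0.47 = 0.7452 mm of expansion remains to be suppressed by the wall.
So σ = E(δ_free − g)/L = 198×10³ × 0.7452/1300 = 113.5 MPa.

σ ≈ 114 MPa (compressive)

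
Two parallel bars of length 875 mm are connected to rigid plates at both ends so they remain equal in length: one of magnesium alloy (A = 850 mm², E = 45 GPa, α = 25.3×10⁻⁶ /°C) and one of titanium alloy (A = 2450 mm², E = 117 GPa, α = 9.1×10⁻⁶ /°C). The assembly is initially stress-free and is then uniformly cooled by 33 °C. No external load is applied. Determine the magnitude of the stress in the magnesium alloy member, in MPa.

The magnesium alloy has the larger α, so on cooling it would change length more than the titanium alloy if both were free. The rigid plates force a common final length, so the magnesium alloy is put into tension and the titanium alloy into compression, with equal and opposite forces P (no external load).
Setting the final lengths equal and cancelling L: (α₁ − α₂)ΔT = P/(A₁E₁) + P/(A₂E₂).
|α₁ − α₂|·ΔT = 16.2×10⁻⁶ × 33 = 0.0005346.
1/(A₁E₁) + 1/(A₂E₂) = 1/(850×45×10³) + 1/(2450×117×10³) = 2.963×10⁻⁸ N⁻¹.
P = 0.0005346 / 2.963×10⁻⁸ = 18040 N = 18.04 kN.
σ_{magnesium alloy} = P/A₁ = 18040/850 = 21.22 MPa, tensile.

σ ≈ 21.2 MPa (tensile)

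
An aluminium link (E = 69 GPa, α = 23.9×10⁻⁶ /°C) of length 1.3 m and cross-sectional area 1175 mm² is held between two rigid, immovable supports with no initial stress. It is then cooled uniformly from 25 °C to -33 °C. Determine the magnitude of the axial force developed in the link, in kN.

Full restraint means ε = 0, so the stress is σ = EαΔT = 69×10³ × 23.9×10⁻⁶ × 58 = 95.65 MPa.
Then P = σA = 95.65 × 1175 mm² = 112.4 kN, tensile.

P ≈ 112 kN (tensile)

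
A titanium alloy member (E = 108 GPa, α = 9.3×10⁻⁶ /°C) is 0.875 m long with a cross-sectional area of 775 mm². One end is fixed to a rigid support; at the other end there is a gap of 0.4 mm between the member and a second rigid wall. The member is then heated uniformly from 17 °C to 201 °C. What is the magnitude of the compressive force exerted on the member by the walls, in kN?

Free thermal elongation = αΔT L = 9.3×10⁻⁶ × 184 × 875 = 1.497 mm.
After closing the 0.4 mm clearance, 1.497 − 0.4 = 1.097 mm of expansion remains to be suppressed by the wall.
So σ = E(δ_free − g)/L = 108×10³ × 1.097/875 = 135.4 MPa.
P = σA = 135.4 × 775 = 105 kN.

P ≈ 105 kN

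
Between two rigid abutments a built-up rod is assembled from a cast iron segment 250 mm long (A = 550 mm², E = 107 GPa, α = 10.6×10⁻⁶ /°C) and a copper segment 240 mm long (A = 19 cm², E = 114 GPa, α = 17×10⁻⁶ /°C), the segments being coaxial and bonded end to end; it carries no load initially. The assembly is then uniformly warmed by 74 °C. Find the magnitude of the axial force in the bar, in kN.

P ≈ 93 kN (compressive)

If the supports were absent, the total length change would be Σ αᵢΔT Lᵢ = 10.6×10⁻⁶×74×250 + 17×10⁻⁶×74×240 = 0.498 mm.
Since the ends are fixed, an axial force P builds up, equal in every segment, with P · Σ Lᵢ/(AᵢEᵢ) = δ_free.
Σ Lᵢ/(AᵢEᵢ) = 250/(550×107×10³) + 240/(1900×114×10³) = 5.356×10⁻⁶ mm/N.
So P = 0.498 / 5.356×10⁻⁶ = 92.98 kN, compressive.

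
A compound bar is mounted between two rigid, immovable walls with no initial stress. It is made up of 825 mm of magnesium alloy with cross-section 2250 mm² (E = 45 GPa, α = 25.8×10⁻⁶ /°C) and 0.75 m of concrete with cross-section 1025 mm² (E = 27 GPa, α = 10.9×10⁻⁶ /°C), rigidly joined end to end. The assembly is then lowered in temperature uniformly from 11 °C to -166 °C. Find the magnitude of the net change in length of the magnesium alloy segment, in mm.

|ΔL| ≈ 2.56 mm

With the walls removed the bar would change length by δ_free = Σ αᵢΔT Lᵢ = 25.8×10⁻⁶×177×825 + 10.9×10⁻⁶×177×750 = 5.214 mm.
The walls prevent any net length change, so an axial force P (same in every segment) develops. Compatibility: P · Σ Lᵢ/(AᵢEᵢ) = δ_free.
Σ Lᵢ/(AᵢEᵢ) = 825/(2250×45×10³) + 750/(1025×27×10³) = 3.525×10⁻⁵ mm/N.
Hence P = δ_free / Σ(L/AE) = 5.214/3.525×10⁻⁵ = 147.9 kN (tensile).
For the magnesium alloy segment, free thermal change = 25.8×10⁻⁶×177×825 = 3.767 mm and elastic change from P = 147900×825/(2250×45×10³) = 1.205 mm; these oppose, so the net change is 2.56 mm (segment shortens).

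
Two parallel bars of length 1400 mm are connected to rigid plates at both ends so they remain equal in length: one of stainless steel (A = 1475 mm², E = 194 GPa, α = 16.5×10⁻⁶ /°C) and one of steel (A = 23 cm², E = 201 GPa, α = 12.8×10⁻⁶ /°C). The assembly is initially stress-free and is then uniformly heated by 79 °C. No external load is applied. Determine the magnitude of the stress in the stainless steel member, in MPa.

σ ≈ 35 MPa (compressive)

Equilibrium of a rigid end plate with no external load gives equal and opposite internal forces ±P in the two members. Since α_{stainless steel} > α_{steel}, heating drives the stainless steel into compression and the steel into tension.
Setting the final lengths equal and cancelling L: (α₁ − α₂)ΔT = P/(A₁E₁) + P/(A₂E₂).
|α₁ − α₂|·ΔT = 3.7×10⁻⁶ × 79 = 0.0002923.
1/(A₁E₁) + 1/(A₂E₂) = 1/(1475×194×10³) + 1/(2300×201×10³) = 5.658×10⁻⁹ N⁻¹.
So P = 0.0002923 / 5.658×10⁻⁹ = 51.66 kN.
σ_{stainless steel} = P/A₁ = 51660/1475 = 35.03 MPa, compressive.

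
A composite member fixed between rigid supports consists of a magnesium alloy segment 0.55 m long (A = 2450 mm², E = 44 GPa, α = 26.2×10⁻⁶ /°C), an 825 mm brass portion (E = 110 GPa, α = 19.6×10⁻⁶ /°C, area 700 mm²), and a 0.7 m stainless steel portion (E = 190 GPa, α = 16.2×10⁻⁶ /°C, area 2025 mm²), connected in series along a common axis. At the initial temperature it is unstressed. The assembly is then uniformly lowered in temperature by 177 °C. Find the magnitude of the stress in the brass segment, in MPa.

σ ≈ 601 MPa (tensile)

Free thermal contraction of the whole bar: Σ αᵢΔT Lᵢ = 26.2×10⁻⁶×177×550 + 19.6×10⁻⁶×177×825 + 16.2×10⁻⁶×177×700 = 7.42 mm.
The rigid supports impose zero overall length change; the single axial force P common to all segments must satisfy P Σ Lᵢ/(AᵢEᵢ) = δ_free.
The series flexibility is Σ Lᵢ/(AᵢEᵢ) = 550/(2450×44×10³) + 825/(700×110×10³) + 700/(2025×190×10³) = 1.764×10⁻⁵ mm/N.
Hence P = δ_free / Σ(L/AE) = 7.42/1.764×10⁻⁵ = 420.7 kN (tensile).
σ_{brass} = P / A = 420700 / 700 = 601 MPa.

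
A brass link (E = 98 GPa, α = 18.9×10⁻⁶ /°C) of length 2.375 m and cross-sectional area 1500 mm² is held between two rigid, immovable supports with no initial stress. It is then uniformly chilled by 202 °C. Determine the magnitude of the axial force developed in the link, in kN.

The ends cannot move, so σ = EαΔT = 98×10³ × 18.9×10⁻⁶ × 202 = 374.1 MPa.
Then P = σA = 374.1 × 1500 mm² = 561.2 kN, tensile.

P ≈ 561 kN (tensile)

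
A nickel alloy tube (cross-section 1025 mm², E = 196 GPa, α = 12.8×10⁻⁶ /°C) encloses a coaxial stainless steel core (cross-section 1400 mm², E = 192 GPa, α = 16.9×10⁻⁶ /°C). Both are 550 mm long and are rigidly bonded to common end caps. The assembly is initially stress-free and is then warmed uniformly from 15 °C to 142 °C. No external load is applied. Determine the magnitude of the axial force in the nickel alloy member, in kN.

P ≈ 59.9 kN (tensile in the nickel alloy)

Both members must finish at the same length. With the larger α, the stainless steel tends to over-expand; the plates restrain it, putting the stainless steel in compression and the nickel alloy in tension. With no external load the two internal forces are equal and opposite, magnitude P.
Setting the final lengths equal and cancelling L: (α₁ − α₂)ΔT = P/(A₁E₁) + P/(A₂E₂).
|α₁ − α₂|·ΔT = 4.1×10⁻⁶ × 127 = 0.0005207.
1/(A₁E₁) + 1/(A₂E₂) = 1/(1025×196×10³) + 1/(1400×192×10³) = 8.698×10⁻⁹ N⁻¹.
P = 0.0005207 / 8.698×10⁻⁹ = 59870 N = 59.87 kN.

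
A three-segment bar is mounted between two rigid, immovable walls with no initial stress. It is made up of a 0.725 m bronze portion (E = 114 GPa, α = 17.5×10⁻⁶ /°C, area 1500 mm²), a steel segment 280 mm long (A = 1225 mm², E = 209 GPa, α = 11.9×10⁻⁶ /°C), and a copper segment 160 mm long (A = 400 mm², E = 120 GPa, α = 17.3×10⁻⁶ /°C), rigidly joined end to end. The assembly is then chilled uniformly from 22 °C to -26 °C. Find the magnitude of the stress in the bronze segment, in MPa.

σ ≈ 69.4 MPa (tensile)

Free thermal contraction of the whole bar: Σ αᵢΔT Lᵢ = 17.5×10⁻⁶×48×725 + 11.9×10⁻⁶×48×280 + 17.3×10⁻⁶×48×160 = 0.9018 mm.
The rigid supports impose zero overall length change; the single axial force P common to all segments must satisfy P Σ Lᵢ/(AᵢEᵢ) = δ_free.
The series flexibility is Σ Lᵢ/(AᵢEᵢ) = 725/(1500×114×10³) + 280/(1225×209×10³) + 160/(400×120×10³) = 8.667×10⁻⁶ mm/N.
P = 0.9018 / 8.667×10⁻⁶ = 104100 N = 104.1 kN, tensile.
σ_{bronze} = P / A = 104100 / 1500 = 69.37 MPa.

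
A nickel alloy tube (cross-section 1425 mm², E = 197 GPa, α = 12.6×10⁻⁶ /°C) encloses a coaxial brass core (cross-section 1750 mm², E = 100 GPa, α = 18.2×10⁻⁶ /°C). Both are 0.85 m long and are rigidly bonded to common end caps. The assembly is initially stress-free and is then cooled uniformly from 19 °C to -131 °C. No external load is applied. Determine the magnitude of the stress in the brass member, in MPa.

σ ≈ 51.7 MPa (tensile)

Equilibrium of a rigid end plate with no external load gives equal and opposite internal forces ±P in the two members. Since α_{brass} > α_{nickel alloy}, cooling drives the brass into tension and the nickel alloy into compression.
Compatibility of the two members (thermal + elastic change equal): (α₁ − α₂)ΔT = P·[1/(A₁E₁) + 1/(A₂E₂)].
|α₁ − α₂|·ΔT = 5.6×10⁻⁶ × 150 = 0.00084.
1/(A₁E₁) + 1/(A₂E₂) = 1/(1425×197×10³) + 1/(1750×100×10³) = 9.276×10⁻⁹ N⁻¹.
So P = 0.00084 / 9.276×10⁻⁹ = 90.55 kN.
σ_{brass} = P/A₂ = 90550/1750 = 51.74 MPa, tensile.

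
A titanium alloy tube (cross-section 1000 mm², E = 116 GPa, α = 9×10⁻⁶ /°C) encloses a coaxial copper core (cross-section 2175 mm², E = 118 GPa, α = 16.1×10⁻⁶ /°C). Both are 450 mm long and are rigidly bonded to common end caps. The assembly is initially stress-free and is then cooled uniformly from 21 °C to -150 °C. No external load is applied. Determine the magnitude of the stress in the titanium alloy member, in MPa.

σ ≈ 97 MPa (compressive)

Both members must finish at the same length. With the larger α, the copper tends to over-contract; the plates restrain it, putting the copper in tension and the titanium alloy in compression. With no external load the two internal forces are equal and opposite, magnitude P.
Compatibility of the two members (thermal + elastic change equal): (α₁ − α₂)ΔT = P·[1/(A₁E₁) + 1/(A₂E₂)].
|α₁ − α₂|·ΔT = 7.1×10⁻⁶ × 171 = 0.001214.
1/(A₁E₁) + 1/(A₂E₂) = 1/(1000×116×10³) + 1/(2175×118×10³) = 1.252×10⁻⁸ N⁻¹.
So P = 0.001214 / 1.252×10⁻⁸ = 97 kN.
σ_{titanium alloy} = P/A₁ = 97000/1000 = 97 MPa, compressive.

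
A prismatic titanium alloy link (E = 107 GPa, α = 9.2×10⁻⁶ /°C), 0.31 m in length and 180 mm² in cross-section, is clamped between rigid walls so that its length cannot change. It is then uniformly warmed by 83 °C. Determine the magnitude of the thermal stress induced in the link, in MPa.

σ ≈ 81.7 MPa (compressive)

The supports are rigid, so the total axial strain is zero. The restrained thermal strain is ε = αΔT = 9.2×10⁻⁶ × 83 = 763.6×10⁻⁶.
The stress required to suppress this strain is σ = Eε = 107×10³ × 763.6×10⁻⁶ = 81.71 MPa, compressive since the link is trying to expand.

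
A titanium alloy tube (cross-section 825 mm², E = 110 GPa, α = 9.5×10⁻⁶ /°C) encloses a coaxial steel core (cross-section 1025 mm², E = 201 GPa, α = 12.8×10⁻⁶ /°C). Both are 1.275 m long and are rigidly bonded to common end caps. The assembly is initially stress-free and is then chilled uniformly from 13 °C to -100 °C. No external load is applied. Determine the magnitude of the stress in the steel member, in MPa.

Equilibrium of a rigid end plate with no external load gives equal and opposite internal forces ±P in the two members. Since α_{steel} > α_{titanium alloy}, cooling drives the steel into tension and the titanium alloy into compression.
Compatibility of the two members (thermal + elastic change equal): (α₁ − α₂)ΔT = P·[1/(A₁E₁) + 1/(A₂E₂)].
|α₁ − α₂|·ΔT = 3.3×10⁻⁶ × 113 = 0.0003729.
1/(A₁E₁) + 1/(A₂E₂) = 1/(825×110×10³) + 1/(1025×201×10³) = 1.587×10⁻⁸ N⁻¹.
So P = 0.0003729 / 1.587×10⁻⁸ = 23.49 kN.
σ_{steel} = P/A₂ = 23490/1025 = 22.92 MPa, tensile.

σ ≈ 22.9 MPa (tensile)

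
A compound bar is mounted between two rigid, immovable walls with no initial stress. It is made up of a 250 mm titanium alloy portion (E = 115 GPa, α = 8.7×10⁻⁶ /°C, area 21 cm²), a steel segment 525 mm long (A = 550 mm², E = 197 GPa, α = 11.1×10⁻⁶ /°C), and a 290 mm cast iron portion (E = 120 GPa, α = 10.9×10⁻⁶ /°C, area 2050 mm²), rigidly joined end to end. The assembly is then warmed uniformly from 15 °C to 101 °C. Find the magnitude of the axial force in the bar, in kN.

P ≈ 136 kN (compressive)

With the walls removed the bar would change length by δ_free = Σ αᵢΔT Lᵢ = 8.7×10⁻⁶×86×250 + 11.1×10⁻⁶×86×525 + 10.9×10⁻⁶×86×290 = 0.9601 mm.
Since the ends are fixed, an axial force P builds up, equal in every segment, with P · Σ Lᵢ/(AᵢEᵢ) = δ_free.
Σ Lᵢ/(AᵢEᵢ) = 250/(2100×115×10³) + 525/(550×197×10³) + 290/(2050×120×10³) = 7.059×10⁻⁶ mm/N.
So P = 0.9601 / 7.059×10⁻⁶ = 136 kN, compressive.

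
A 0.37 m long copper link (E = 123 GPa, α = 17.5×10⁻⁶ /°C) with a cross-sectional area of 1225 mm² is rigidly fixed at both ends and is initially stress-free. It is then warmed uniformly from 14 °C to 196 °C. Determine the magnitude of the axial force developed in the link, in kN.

P ≈ 480 kN (compressive)

With zero net strain, σ = E·αΔT = 123 GPa × 17.5×10⁻⁶ × 182 = 391.8 MPa.
P = AEαΔT = 1225 × 123×10³ × 17.5×10⁻⁶ × 182 = 479.9 kN (compressive).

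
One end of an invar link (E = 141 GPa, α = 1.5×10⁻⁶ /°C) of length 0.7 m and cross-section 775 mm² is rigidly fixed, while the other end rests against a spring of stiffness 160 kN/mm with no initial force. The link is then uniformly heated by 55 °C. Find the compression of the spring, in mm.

The unrestrained thermal change is αΔT L = 1.5×10⁻⁶ × 55 × 700 = 0.05775 mm.
Let P be the compressive force at the spring. The link shortens elastically by PL/(AE) and the spring compresses by P/k; together these equal δ_free.
P [ L/(AE) + 1/k ] = δ_free → P [ 700/(775×141×10³) + 1/(160×10³) ] = 0.05775.
P = 0.05775 / 1.266×10⁻⁵ = 4563 N.
Spring compression = P/k = 4563/(160×10³) = 0.02852 mm.

δ ≈ 0.0285 mm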